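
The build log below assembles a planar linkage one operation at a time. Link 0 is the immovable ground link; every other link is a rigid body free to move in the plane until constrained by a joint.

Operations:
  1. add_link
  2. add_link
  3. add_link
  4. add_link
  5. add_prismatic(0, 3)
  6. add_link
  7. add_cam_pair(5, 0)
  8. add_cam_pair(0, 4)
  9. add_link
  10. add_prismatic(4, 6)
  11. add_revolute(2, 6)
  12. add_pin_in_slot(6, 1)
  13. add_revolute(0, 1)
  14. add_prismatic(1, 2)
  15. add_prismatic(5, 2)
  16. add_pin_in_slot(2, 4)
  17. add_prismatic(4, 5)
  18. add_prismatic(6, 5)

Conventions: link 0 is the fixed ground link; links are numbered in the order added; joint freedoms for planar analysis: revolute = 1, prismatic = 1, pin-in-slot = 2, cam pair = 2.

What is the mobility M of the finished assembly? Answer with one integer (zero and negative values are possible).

L=1 J1=0 J2=0
add link → L=2 J1=0 J2=0
add link → L=3 J1=0 J2=0
add link → L=4 J1=0 J2=0
add link → L=5 J1=0 J2=0
P@0,3 dof=1 J1 → L=5 J1=1 J2=0
add link → L=6 J1=1 J2=0
C@5,0 dof=2 J2 → L=6 J1=1 J2=1
C@0,4 dof=2 J2 → L=6 J1=1 J2=2
add link → L=7 J1=1 J2=2
P@4,6 dof=1 J1 → L=7 J1=2 J2=2
R@2,6 dof=1 J1 → L=7 J1=3 J2=2
PS@6,1 dof=2 J2 → L=7 J1=3 J2=3
R@0,1 dof=1 J1 → L=7 J1=4 J2=3
P@1,2 dof=1 J1 → L=7 J1=5 J2=3
P@5,2 dof=1 J1 → L=7 J1=6 J2=3
PS@2,4 dof=2 J2 → L=7 J1=6 J2=4
P@4,5 dof=1 J1 → L=7 J1=7 J2=4
P@6,5 dof=1 J1 → L=7 J1=8 J2=4
M=3(L−1)−2J1−J2=3·6−2·8−4=-2

M = -2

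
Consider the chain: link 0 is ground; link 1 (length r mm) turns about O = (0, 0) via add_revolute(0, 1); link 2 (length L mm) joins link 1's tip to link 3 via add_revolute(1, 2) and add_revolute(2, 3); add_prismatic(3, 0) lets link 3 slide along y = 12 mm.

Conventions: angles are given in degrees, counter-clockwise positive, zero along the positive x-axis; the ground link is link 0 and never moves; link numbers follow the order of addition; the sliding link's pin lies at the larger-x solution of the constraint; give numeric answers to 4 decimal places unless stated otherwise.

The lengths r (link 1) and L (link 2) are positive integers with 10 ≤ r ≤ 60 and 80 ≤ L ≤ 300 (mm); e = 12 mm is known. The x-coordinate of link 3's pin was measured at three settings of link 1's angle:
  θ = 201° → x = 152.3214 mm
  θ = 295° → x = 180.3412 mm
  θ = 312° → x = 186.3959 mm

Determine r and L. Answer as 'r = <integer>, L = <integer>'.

constraint per measurement: (x − r cos θ)² + (r sin θ − e)² = L²
subtracting the θ₁ and θ₂ equations cancels the r² and L² terms:
r = (x₁² − x₂²) / (2[(x₁cos θ₁ + e sin θ₁) − (x₂cos θ₂ + e sin θ₂)]) = 22.0000 → r = 22
L² = (x₁ − r cos θ₁)² + (r sin θ₁ − e)² = 30276.0154 → L = 174.0000 → L = 174
check at θ₃=312°: x = 186.3959 (printed 186.3959) ✓

r = 22, L = 174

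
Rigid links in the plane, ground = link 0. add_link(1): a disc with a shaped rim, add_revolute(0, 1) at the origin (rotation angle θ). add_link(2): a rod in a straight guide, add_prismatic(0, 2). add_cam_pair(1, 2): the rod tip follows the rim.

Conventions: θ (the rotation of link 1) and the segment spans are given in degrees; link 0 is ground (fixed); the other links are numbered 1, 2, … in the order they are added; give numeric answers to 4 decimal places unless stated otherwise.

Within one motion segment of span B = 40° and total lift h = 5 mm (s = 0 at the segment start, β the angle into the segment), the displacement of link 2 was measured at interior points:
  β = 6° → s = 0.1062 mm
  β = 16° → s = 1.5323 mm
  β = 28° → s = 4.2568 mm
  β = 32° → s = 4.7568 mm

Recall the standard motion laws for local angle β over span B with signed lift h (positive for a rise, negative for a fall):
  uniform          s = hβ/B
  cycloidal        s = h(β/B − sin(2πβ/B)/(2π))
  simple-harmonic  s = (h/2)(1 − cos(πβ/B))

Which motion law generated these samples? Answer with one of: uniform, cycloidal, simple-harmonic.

candidates at β/B = r: uniform s = h·r (linear in β); cycloidal s = h·(r − sin(2πr)/(2π)); simple-harmonic s = (h/2)(1 − cos(πr))
β=6°: printed 0.1062 | uniform 0.7500, cycloidal 0.1062, simple-harmonic 0.2725
β=16°: printed 1.5323 | uniform 2.0000, cycloidal 1.5323, simple-harmonic 1.7275
β=28°: printed 4.2568 | uniform 3.5000, cycloidal 4.2568, simple-harmonic 3.9695
β=32°: printed 4.7568 | uniform 4.0000, cycloidal 4.7568, simple-harmonic 4.5225
only one law matches every sample → cycloidal

cycloidal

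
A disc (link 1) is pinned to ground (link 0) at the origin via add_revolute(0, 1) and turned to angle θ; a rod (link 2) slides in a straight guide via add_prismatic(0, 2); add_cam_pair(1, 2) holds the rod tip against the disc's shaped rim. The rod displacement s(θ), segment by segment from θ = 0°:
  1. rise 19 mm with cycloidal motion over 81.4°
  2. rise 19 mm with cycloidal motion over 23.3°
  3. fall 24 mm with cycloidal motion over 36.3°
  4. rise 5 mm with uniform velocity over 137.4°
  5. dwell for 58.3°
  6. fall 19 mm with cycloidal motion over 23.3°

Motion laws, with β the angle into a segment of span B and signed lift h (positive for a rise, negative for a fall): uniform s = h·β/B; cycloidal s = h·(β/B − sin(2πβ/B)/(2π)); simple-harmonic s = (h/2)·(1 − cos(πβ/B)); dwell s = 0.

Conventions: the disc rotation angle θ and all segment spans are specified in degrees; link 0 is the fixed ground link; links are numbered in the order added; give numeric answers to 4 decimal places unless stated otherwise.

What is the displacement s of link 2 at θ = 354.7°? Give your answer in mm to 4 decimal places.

segment 1 (0° to 81.4°, cycloidal, h = 19) is passed completely: s = 0.0000 + (19) = 19.0000
segment 2 (81.4° to 104.7°, cycloidal, h = 19) is passed completely: s = 19.0000 + (19) = 38.0000
segment 3 (104.7° to 141°, cycloidal, h = -24) is passed completely: s = 38.0000 + (-24) = 14.0000
segment 4 (141° to 278.4°, uniform, h = 5) is passed completely: s = 14.0000 + (5) = 19.0000
segment 5 (278.4° to 336.7°, dwell): s unchanged at 19.0000
θ = 354.7° falls in segment 6 (336.7° to 360°, cycloidal, h = -19): β = 354.7 − 336.7 = 18°, B = 23.3°; Δs = -19·(0.7725 − sin(2π·0.7725)/(2π)) = -17.6718; s = 19.0000 − 17.6718 = 1.3282

1.3282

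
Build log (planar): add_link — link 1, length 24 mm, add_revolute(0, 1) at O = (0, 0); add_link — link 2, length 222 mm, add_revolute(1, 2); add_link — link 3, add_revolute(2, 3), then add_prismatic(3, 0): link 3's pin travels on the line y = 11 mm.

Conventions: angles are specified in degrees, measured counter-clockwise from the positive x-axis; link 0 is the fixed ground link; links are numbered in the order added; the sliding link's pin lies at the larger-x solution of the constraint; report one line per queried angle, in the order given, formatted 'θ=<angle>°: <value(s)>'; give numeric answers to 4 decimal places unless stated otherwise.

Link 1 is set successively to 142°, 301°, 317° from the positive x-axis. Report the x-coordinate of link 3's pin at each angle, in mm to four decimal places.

geometry: r = 24 mm, L = 222 mm, e = 11 mm
θ=142°: crank pin P = (r cos θ, r sin θ) = (-18.912258, 14.775875)
θ=142°: h = r sin θ − e = 14.775875 − 11 = 3.775875
θ=142°: x = r cos θ + √(L² − h²) = -18.912258 + 221.967887 = 203.055629
θ=301°: crank pin P = (r cos θ, r sin θ) = (12.360914, -20.572015)
θ=301°: h = r sin θ − e = -20.572015 − 11 = -31.572015
θ=301°: x = r cos θ + √(L² − h²) = 12.360914 + 219.743505 = 232.104418
θ=317°: crank pin P = (r cos θ, r sin θ) = (17.552489, -16.367961)
θ=317°: h = r sin θ − e = -16.367961 − 11 = -27.367961
θ=317°: x = r cos θ + √(L² − h²) = 17.552489 + 220.306593 = 237.859081

θ=142°: 203.0556
θ=301°: 232.1044
θ=317°: 237.8591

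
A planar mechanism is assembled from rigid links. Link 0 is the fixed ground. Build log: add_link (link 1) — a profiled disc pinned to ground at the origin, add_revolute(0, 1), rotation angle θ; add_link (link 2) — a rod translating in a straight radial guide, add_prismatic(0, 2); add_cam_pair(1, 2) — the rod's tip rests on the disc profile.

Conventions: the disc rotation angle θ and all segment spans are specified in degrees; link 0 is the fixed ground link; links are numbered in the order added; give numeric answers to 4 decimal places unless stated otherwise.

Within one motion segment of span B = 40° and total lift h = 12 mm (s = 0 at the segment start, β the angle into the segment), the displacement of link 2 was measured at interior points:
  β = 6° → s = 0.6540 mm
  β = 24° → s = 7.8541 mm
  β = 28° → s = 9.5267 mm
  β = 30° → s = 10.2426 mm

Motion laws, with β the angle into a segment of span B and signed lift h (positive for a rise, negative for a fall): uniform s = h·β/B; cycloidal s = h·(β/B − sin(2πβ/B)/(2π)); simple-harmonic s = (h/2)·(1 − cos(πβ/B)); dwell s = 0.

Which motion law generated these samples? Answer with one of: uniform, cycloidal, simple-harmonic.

candidates at β/B = r: uniform s = h·r (linear in β); cycloidal s = h·(r − sin(2πr)/(2π)); simple-harmonic s = (h/2)(1 − cos(πr))
β=6°: printed 0.6540 | uniform 1.8000, cycloidal 0.2549, simple-harmonic 0.6540
β=24°: printed 7.8541 | uniform 7.2000, cycloidal 8.3226, simple-harmonic 7.8541
β=28°: printed 9.5267 | uniform 8.4000, cycloidal 10.2164, simple-harmonic 9.5267
β=30°: printed 10.2426 | uniform 9.0000, cycloidal 10.9099, simple-harmonic 10.2426
only one law matches every sample → simple-harmonic

simple-harmonic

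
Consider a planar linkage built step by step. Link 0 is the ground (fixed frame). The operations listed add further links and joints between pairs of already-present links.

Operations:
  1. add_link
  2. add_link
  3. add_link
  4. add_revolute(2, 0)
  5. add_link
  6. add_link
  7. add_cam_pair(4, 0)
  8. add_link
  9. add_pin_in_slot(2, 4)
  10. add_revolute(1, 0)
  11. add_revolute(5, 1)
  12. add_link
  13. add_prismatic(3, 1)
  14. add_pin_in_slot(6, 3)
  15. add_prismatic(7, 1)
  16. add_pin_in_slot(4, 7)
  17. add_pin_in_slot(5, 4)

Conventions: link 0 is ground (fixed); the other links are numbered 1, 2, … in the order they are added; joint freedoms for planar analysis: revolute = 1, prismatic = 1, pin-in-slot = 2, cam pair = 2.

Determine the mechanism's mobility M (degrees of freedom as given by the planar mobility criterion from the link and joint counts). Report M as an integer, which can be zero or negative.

L=1 J1=0 J2=0
add link → L=2 J1=0 J2=0
add link → L=3 J1=0 J2=0
add link → L=4 J1=0 J2=0
R@2,0 dof=1 J1 → L=4 J1=1 J2=0
add link → L=5 J1=1 J2=0
add link → L=6 J1=1 J2=0
C@4,0 dof=2 J2 → L=6 J1=1 J2=1
add link → L=7 J1=1 J2=1
PS@2,4 dof=2 J2 → L=7 J1=1 J2=2
R@1,0 dof=1 J1 → L=7 J1=2 J2=2
R@5,1 dof=1 J1 → L=7 J1=3 J2=2
add link → L=8 J1=3 J2=2
P@3,1 dof=1 J1 → L=8 J1=4 J2=2
PS@6,3 dof=2 J2 → L=8 J1=4 J2=3
P@7,1 dof=1 J1 → L=8 J1=5 J2=3
PS@4,7 dof=2 J2 → L=8 J1=5 J2=4
PS@5,4 dof=2 J2 → L=8 J1=5 J2=5
M=3(L−1)−2J1−J2=3·7−2·5−5=6

M = 6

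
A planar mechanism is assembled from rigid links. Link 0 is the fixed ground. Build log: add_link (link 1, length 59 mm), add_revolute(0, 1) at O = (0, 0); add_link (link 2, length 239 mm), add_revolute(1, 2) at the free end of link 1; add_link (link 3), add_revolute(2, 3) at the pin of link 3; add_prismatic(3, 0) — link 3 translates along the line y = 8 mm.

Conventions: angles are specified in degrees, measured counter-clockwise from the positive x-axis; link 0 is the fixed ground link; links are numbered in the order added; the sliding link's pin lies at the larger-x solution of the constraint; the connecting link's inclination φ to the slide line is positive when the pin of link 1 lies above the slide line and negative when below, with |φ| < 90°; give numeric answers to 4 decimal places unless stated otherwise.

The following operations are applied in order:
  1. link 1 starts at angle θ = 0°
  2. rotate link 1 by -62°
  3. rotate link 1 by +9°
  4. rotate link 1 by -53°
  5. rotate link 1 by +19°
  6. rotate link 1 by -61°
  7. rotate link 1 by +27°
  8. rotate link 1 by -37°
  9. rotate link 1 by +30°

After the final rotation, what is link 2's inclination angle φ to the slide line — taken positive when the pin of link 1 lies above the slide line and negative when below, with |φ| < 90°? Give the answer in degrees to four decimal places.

geometry: r = 59 mm, L = 239 mm, e = 8 mm; θ starts at 0°
rotate link 1 by -62°: θ ← 0° -62° = -62°
rotate link 1 by +9°: θ ← -62° +9° = -53°
rotate link 1 by -53°: θ ← -53° -53° = -106°
rotate link 1 by +19°: θ ← -106° +19° = -87°
rotate link 1 by -61°: θ ← -87° -61° = -148°
rotate link 1 by +27°: θ ← -148° +27° = -121°
rotate link 1 by -37°: θ ← -121° -37° = -158°
rotate link 1 by +30°: θ ← -158° +30° = -128°
h = r sin θ − e = -46.492634 − 8 = -54.492634
sin φ = h / L = -54.492634 / 239 = -0.22800265
φ = arcsin(-0.22800265) = -13.179508°

-13.1795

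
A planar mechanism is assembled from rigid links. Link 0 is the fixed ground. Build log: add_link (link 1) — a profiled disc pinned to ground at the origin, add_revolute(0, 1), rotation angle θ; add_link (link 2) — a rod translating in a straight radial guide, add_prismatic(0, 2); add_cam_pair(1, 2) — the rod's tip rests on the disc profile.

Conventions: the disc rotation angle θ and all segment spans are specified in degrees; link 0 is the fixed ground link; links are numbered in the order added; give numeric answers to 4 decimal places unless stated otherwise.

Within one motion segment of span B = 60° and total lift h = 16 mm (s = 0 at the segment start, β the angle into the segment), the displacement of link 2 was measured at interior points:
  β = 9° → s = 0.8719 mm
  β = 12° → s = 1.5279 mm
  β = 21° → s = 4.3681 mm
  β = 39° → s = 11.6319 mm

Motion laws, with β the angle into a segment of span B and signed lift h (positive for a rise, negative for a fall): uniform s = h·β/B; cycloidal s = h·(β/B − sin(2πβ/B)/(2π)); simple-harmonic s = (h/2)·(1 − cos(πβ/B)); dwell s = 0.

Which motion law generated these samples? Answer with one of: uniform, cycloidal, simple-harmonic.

candidates at β/B = r: uniform s = h·r (linear in β); cycloidal s = h·(r − sin(2πr)/(2π)); simple-harmonic s = (h/2)(1 − cos(πr))
β=9°: printed 0.8719 | uniform 2.4000, cycloidal 0.3399, simple-harmonic 0.8719
β=12°: printed 1.5279 | uniform 3.2000, cycloidal 0.7782, simple-harmonic 1.5279
β=21°: printed 4.3681 | uniform 5.6000, cycloidal 3.5399, simple-harmonic 4.3681
β=39°: printed 11.6319 | uniform 10.4000, cycloidal 12.4601, simple-harmonic 11.6319
only one law matches every sample → simple-harmonic

simple-harmonic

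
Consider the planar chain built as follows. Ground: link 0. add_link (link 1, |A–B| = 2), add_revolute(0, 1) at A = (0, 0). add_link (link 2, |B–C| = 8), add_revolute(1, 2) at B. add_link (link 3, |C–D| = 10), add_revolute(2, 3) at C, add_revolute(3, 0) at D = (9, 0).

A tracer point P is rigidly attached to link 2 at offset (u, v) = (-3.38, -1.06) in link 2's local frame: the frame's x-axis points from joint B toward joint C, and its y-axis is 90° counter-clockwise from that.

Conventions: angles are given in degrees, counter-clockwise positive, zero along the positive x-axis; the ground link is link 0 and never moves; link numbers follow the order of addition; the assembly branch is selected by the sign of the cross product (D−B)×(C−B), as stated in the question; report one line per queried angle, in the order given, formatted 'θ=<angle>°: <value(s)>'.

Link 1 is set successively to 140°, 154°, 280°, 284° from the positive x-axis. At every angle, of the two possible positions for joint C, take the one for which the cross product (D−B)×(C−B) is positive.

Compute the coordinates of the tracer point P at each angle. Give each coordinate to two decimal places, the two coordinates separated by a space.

A=(0,0), D=(9.00,0)
θ=140°: B = A + 2.00·(cos140°, sin140°) = (-1.5321, 1.2856)
θ=140°: |BD| = 10.6103
θ=140°: circle(B,8.00) ∩ circle(D,10.00): a=3.6087, h=7.1399
θ=140°:   candidates: C₊=(2.9151,7.9356) cross=75.756; C₋=(1.1849,-6.2389) cross=-75.756
θ=140°:   branch + wants cross > 0 → take C=(2.9151,7.9356) (cross=75.756)
θ=140°: ex = (C−B)/|BC| = (0.5559,0.8313); ey = (-0.8313,0.5559)
θ=140°: P = B + -3.38·ex + -1.06·ey = (-2.5299,-2.1133)
θ=154°: B = A + 2.00·(cos154°, sin154°) = (-1.7976, 0.8767)
θ=154°: |BD| = 10.8331
θ=154°: circle(B,8.00) ∩ circle(D,10.00): a=3.7550, h=7.0640
θ=154°:   candidates: C₊=(2.5168,7.6137) cross=76.525; C₋=(1.3734,-6.4680) cross=-76.525
θ=154°:   branch + wants cross > 0 → take C=(2.5168,7.6137) (cross=76.525)
θ=154°: ex = (C−B)/|BC| = (0.5393,0.8421); ey = (-0.8421,0.5393)
θ=154°: P = B + -3.38·ex + -1.06·ey = (-2.7278,-2.5413)
θ=280°: B = A + 2.00·(cos280°, sin280°) = (0.3473, -1.9696)
θ=280°: |BD| = 8.8740
θ=280°: circle(B,8.00) ∩ circle(D,10.00): a=2.4086, h=7.6288
θ=280°:   candidates: C₊=(1.0026,6.0035) cross=67.698; C₋=(4.3891,-8.8735) cross=-67.698
θ=280°:   branch + wants cross > 0 → take C=(1.0026,6.0035) (cross=67.698)
θ=280°: ex = (C−B)/|BC| = (0.0819,0.9966); ey = (-0.9966,0.0819)
θ=280°: P = B + -3.38·ex + -1.06·ey = (1.1269,-5.4251)
θ=284°: B = A + 2.00·(cos284°, sin284°) = (0.4838, -1.9406)
θ=284°: |BD| = 8.7345
θ=284°: circle(B,8.00) ∩ circle(D,10.00): a=2.3064, h=7.6603
θ=284°:   candidates: C₊=(1.0307,6.0407) cross=66.909; C₋=(4.4346,-8.8970) cross=-66.909
θ=284°:   branch + wants cross > 0 → take C=(1.0307,6.0407) (cross=66.909)
θ=284°: ex = (C−B)/|BC| = (0.0684,0.9977); ey = (-0.9977,0.0684)
θ=284°: P = B + -3.38·ex + -1.06·ey = (1.3103,-5.3851)

θ=140°: -2.53 -2.11
θ=154°: -2.73 -2.54
θ=280°: 1.13 -5.43
θ=284°: 1.31 -5.39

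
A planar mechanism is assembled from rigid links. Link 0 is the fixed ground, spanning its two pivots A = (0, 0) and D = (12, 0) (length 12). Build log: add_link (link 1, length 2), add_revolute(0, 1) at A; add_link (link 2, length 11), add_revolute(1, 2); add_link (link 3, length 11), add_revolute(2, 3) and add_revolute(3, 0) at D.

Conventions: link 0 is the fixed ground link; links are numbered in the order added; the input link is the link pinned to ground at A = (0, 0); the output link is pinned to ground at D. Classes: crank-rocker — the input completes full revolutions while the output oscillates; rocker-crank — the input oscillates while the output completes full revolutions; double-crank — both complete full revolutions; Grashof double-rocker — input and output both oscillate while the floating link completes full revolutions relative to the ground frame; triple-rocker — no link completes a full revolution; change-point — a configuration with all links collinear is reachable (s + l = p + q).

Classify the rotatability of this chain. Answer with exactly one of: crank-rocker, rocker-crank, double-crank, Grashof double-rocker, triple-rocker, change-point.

lengths: ground=12, input=2, coupler=11, output=11
sorted: s=2 (shortest), l=12 (longest), p+q=22
s + l = 14 vs p + q = 22
s + l < p + q (Grashof) with shortest = input link → crank-rocker

crank-rocker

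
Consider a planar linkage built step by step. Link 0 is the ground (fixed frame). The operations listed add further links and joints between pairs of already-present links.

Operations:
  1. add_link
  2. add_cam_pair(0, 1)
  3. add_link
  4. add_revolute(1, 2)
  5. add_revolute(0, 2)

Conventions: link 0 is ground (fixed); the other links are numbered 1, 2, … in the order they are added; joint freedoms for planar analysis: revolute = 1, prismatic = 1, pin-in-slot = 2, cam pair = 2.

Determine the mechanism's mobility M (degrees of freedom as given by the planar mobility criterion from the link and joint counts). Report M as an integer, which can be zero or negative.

L=1 J1=0 J2=0
add link → L=2 J1=0 J2=0
C@0,1 dof=2 J2 → L=2 J1=0 J2=1
add link → L=3 J1=0 J2=1
R@1,2 dof=1 J1 → L=3 J1=1 J2=1
R@0,2 dof=1 J1 → L=3 J1=2 J2=1
M=3(L−1)−2J1−J2=3·2−2·2−1=1

M = 1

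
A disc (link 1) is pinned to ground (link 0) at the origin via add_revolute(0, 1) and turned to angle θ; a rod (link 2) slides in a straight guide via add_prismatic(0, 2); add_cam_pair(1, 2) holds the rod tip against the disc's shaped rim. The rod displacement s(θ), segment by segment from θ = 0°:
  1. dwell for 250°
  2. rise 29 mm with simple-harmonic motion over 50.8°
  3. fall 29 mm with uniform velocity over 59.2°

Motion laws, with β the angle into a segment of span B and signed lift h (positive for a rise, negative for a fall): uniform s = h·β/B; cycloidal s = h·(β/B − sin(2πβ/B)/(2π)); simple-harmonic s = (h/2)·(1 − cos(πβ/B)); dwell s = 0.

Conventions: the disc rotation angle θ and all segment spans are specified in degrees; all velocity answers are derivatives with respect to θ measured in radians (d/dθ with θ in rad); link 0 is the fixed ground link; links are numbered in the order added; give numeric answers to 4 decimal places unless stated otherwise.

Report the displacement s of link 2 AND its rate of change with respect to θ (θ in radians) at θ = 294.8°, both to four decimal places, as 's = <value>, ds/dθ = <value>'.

segment 1 (0° to 250°, dwell): s unchanged at 0.0000
θ = 294.8° falls in segment 2 (250° to 300.8°, simple-harmonic, h = 29): β = 294.8 − 250 = 44.8°, B = 50.8°; Δs = 29/2·(1 − cos(π·0.8819)) = 28.0132; s = 0.0000 + 28.0132 = 28.0132
velocity in seg [250°–300.8°] (simple-harmonic), θ in radians: β = 44.8° = 0.7819 rad, B = 50.8° = 0.8866 rad; ds/dθ = (πh/(2B)) sin(πβ/B) = (π·29/(2·0.8866)) sin(π·0.8819) = 18.629550 mm/rad

s = 28.0132, ds/dθ = 18.6295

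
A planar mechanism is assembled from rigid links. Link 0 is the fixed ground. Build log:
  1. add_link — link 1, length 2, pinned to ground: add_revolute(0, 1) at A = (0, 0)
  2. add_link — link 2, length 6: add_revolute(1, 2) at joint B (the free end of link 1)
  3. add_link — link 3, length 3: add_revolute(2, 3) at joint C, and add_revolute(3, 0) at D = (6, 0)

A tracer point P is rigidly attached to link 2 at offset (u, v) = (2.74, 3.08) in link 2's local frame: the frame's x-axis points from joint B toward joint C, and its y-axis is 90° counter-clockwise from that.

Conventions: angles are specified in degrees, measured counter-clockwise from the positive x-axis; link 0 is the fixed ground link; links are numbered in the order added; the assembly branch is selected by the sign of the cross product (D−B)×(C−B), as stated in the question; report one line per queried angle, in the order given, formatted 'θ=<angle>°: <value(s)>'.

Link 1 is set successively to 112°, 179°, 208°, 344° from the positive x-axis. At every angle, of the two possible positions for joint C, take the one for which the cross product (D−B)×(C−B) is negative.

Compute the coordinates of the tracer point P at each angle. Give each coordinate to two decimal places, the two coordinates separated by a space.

A=(0,0), D=(6.00,0)
θ=112°: B = A + 2.00·(cos112°, sin112°) = (-0.7492, 1.8544)
θ=112°: |BD| = 6.9993
θ=112°: circle(B,6.00) ∩ circle(D,3.00): a=5.4284, h=2.5558
θ=112°:   candidates: C₊=(5.1624,2.8807) cross=17.889; C₋=(3.8081,-2.0483) cross=-17.889
θ=112°:   branch - wants cross < 0 → take C=(3.8081,-2.0483) (cross=-17.889)
θ=112°: ex = (C−B)/|BC| = (0.7596,-0.6504); ey = (0.6504,0.7596)
θ=112°: P = B + 2.74·ex + 3.08·ey = (3.3353,2.4116)
θ=179°: B = A + 2.00·(cos179°, sin179°) = (-1.9997, 0.0349)
θ=179°: |BD| = 7.9998
θ=179°: circle(B,6.00) ∩ circle(D,3.00): a=5.6874, h=1.9113
θ=179°:   candidates: C₊=(3.6960,1.9214) cross=15.290; C₋=(3.6793,-1.9012) cross=-15.290
θ=179°:   branch - wants cross < 0 → take C=(3.6793,-1.9012) (cross=-15.290)
θ=179°: ex = (C−B)/|BC| = (0.9465,-0.3227); ey = (0.3227,0.9465)
θ=179°: P = B + 2.74·ex + 3.08·ey = (1.5876,2.0660)
θ=208°: B = A + 2.00·(cos208°, sin208°) = (-1.7659, -0.9389)
θ=208°: |BD| = 7.8225
θ=208°: circle(B,6.00) ∩ circle(D,3.00): a=5.6370, h=2.0552
θ=208°:   candidates: C₊=(3.5837,1.7780) cross=16.077; C₋=(4.0771,-2.3027) cross=-16.077
θ=208°:   branch - wants cross < 0 → take C=(4.0771,-2.3027) (cross=-16.077)
θ=208°: ex = (C−B)/|BC| = (0.9738,-0.2273); ey = (0.2273,0.9738)
θ=208°: P = B + 2.74·ex + 3.08·ey = (1.6024,1.4377)
θ=344°: B = A + 2.00·(cos344°, sin344°) = (1.9225, -0.5513)
θ=344°: |BD| = 4.1146
θ=344°: circle(B,6.00) ∩ circle(D,3.00): a=5.3383, h=2.7391
θ=344°:   candidates: C₊=(6.8457,2.8783) cross=11.270; C₋=(7.5797,-2.5504) cross=-11.270
θ=344°:   branch - wants cross < 0 → take C=(7.5797,-2.5504) (cross=-11.270)
θ=344°: ex = (C−B)/|BC| = (0.9429,-0.3332); ey = (0.3332,0.9429)
θ=344°: P = B + 2.74·ex + 3.08·ey = (5.5322,1.4398)

θ=112°: 3.34 2.41
θ=179°: 1.59 2.07
θ=208°: 1.60 1.44
θ=344°: 5.53 1.44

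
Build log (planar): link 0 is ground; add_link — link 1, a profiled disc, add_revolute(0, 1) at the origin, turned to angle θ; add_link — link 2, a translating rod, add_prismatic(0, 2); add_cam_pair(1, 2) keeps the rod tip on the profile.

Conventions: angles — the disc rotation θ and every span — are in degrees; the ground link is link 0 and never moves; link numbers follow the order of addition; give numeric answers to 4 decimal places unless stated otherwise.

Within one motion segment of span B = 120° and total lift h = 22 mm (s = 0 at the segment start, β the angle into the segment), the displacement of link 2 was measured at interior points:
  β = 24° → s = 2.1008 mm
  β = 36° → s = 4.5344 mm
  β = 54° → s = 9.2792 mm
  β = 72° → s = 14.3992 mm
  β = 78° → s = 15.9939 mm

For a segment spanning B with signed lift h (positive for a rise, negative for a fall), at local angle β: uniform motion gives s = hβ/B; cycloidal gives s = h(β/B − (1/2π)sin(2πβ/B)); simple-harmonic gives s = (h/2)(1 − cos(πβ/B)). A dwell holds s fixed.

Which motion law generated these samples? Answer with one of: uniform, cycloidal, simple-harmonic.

candidates at β/B = r: uniform s = h·r (linear in β); cycloidal s = h·(r − sin(2πr)/(2π)); simple-harmonic s = (h/2)(1 − cos(πr))
β=24°: printed 2.1008 | uniform 4.4000, cycloidal 1.0700, simple-harmonic 2.1008
β=36°: printed 4.5344 | uniform 6.6000, cycloidal 3.2700, simple-harmonic 4.5344
β=54°: printed 9.2792 | uniform 9.9000, cycloidal 8.8180, simple-harmonic 9.2792
β=72°: printed 14.3992 | uniform 13.2000, cycloidal 15.2581, simple-harmonic 14.3992
β=78°: printed 15.9939 | uniform 14.3000, cycloidal 17.1327, simple-harmonic 15.9939
only one law matches every sample → simple-harmonic

simple-harmonic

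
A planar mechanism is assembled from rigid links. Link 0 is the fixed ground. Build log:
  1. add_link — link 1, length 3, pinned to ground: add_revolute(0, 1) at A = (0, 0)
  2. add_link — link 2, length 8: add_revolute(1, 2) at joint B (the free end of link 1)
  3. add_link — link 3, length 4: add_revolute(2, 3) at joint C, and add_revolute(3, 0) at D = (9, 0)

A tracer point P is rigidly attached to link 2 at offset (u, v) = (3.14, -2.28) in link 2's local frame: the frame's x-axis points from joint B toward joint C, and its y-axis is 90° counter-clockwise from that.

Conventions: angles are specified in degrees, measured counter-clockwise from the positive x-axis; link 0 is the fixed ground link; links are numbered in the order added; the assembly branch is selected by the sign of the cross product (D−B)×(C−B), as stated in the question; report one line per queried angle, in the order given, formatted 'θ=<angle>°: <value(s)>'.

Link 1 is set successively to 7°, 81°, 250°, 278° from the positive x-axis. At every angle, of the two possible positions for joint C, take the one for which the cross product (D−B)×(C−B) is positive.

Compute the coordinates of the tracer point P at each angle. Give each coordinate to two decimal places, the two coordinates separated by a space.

A=(0,0), D=(9.00,0)
θ=7°: B = A + 3.00·(cos7°, sin7°) = (2.9776, 0.3656)
θ=7°: |BD| = 6.0334
θ=7°: circle(B,8.00) ∩ circle(D,4.00): a=6.9945, h=3.8828
θ=7°:   candidates: C₊=(10.1946,3.8174) cross=23.427; C₋=(9.7240,-3.9339) cross=-23.427
θ=7°:   branch + wants cross > 0 → take C=(10.1946,3.8174) (cross=23.427)
θ=7°: ex = (C−B)/|BC| = (0.9021,0.4315); ey = (-0.4315,0.9021)
θ=7°: P = B + 3.14·ex + -2.28·ey = (6.7941,-0.3364)
θ=81°: B = A + 3.00·(cos81°, sin81°) = (0.4693, 2.9631)
θ=81°: |BD| = 9.0306
θ=81°: circle(B,8.00) ∩ circle(D,4.00): a=7.1729, h=3.5424
θ=81°:   candidates: C₊=(8.4075,3.9559) cross=31.991; C₋=(6.0828,-2.7368) cross=-31.991
θ=81°:   branch + wants cross > 0 → take C=(8.4075,3.9559) (cross=31.991)
θ=81°: ex = (C−B)/|BC| = (0.9923,0.1241); ey = (-0.1241,0.9923)
θ=81°: P = B + 3.14·ex + -2.28·ey = (3.8680,1.0904)
θ=250°: B = A + 3.00·(cos250°, sin250°) = (-1.0261, -2.8191)
θ=250°: |BD| = 10.4148
θ=250°: circle(B,8.00) ∩ circle(D,4.00): a=7.5118, h=2.7518
θ=250°:   candidates: C₊=(5.4605,1.8633) cross=28.660; C₋=(6.9502,-3.4349) cross=-28.660
θ=250°:   branch + wants cross > 0 → take C=(5.4605,1.8633) (cross=28.660)
θ=250°: ex = (C−B)/|BC| = (0.8108,0.5853); ey = (-0.5853,0.8108)
θ=250°: P = B + 3.14·ex + -2.28·ey = (2.8544,-2.8299)
θ=278°: B = A + 3.00·(cos278°, sin278°) = (0.4175, -2.9708)
θ=278°: |BD| = 9.0821
θ=278°: circle(B,8.00) ∩ circle(D,4.00): a=7.1836, h=3.5208
θ=278°:   candidates: C₊=(6.0543,2.7061) cross=31.976; C₋=(8.3576,-3.9481) cross=-31.976
θ=278°:   branch + wants cross > 0 → take C=(6.0543,2.7061) (cross=31.976)
θ=278°: ex = (C−B)/|BC| = (0.7046,0.7096); ey = (-0.7096,0.7046)
θ=278°: P = B + 3.14·ex + -2.28·ey = (4.2479,-2.3491)

θ=7°: 6.79 -0.34
θ=81°: 3.87 1.09
θ=250°: 2.85 -2.83
θ=278°: 4.25 -2.35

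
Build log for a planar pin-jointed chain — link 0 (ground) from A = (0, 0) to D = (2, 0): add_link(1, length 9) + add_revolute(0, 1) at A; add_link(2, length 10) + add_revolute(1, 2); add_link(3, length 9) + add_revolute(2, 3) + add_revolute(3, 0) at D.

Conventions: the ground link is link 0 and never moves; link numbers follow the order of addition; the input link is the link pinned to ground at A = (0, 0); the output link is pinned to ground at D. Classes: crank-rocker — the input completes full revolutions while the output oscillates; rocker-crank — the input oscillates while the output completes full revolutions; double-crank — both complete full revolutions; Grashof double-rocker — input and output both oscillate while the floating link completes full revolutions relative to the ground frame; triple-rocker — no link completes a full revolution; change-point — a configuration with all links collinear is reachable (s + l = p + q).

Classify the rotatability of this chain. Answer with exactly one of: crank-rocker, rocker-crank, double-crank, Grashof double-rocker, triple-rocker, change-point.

lengths: ground=2, input=9, coupler=10, output=9
sorted: s=2 (shortest), l=10 (longest), p+q=18
s + l = 12 vs p + q = 18
s + l < p + q (Grashof) with shortest = ground link → double-crank

double-crank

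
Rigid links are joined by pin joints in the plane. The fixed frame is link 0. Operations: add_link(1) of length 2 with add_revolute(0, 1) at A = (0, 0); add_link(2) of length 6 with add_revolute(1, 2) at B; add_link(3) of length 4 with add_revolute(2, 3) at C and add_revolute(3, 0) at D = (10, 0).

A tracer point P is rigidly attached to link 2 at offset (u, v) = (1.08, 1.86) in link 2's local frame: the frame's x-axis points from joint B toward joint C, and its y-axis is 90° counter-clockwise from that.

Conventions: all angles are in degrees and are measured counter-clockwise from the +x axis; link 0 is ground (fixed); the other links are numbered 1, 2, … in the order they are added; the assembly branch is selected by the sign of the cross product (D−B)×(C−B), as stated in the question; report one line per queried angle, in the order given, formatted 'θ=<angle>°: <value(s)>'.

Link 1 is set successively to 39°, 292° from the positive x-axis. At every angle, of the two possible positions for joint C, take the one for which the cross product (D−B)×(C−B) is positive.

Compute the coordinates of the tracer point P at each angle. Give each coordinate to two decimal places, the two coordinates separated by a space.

A=(0,0), D=(10.00,0)
θ=39°: B = A + 2.00·(cos39°, sin39°) = (1.5543, 1.2586)
θ=39°: |BD| = 8.5390
θ=39°: circle(B,6.00) ∩ circle(D,4.00): a=5.4406, h=2.5298
θ=39°:   candidates: C₊=(7.3083,2.9589) cross=21.602; C₋=(6.5626,-2.0455) cross=-21.602
θ=39°:   branch + wants cross > 0 → take C=(7.3083,2.9589) (cross=21.602)
θ=39°: ex = (C−B)/|BC| = (0.9590,0.2834); ey = (-0.2834,0.9590)
θ=39°: P = B + 1.08·ex + 1.86·ey = (2.0629,3.3484)
θ=292°: B = A + 2.00·(cos292°, sin292°) = (0.7492, -1.8544)
θ=292°: |BD| = 9.4348
θ=292°: circle(B,6.00) ∩ circle(D,4.00): a=5.7773, h=1.6195
θ=292°:   candidates: C₊=(6.0955,0.8690) cross=15.279; C₋=(6.7321,-2.3067) cross=-15.279
θ=292°:   branch + wants cross > 0 → take C=(6.0955,0.8690) (cross=15.279)
θ=292°: ex = (C−B)/|BC| = (0.8911,0.4539); ey = (-0.4539,0.8911)
θ=292°: P = B + 1.08·ex + 1.86·ey = (0.8673,0.2932)

θ=39°: 2.06 3.35
θ=292°: 0.87 0.29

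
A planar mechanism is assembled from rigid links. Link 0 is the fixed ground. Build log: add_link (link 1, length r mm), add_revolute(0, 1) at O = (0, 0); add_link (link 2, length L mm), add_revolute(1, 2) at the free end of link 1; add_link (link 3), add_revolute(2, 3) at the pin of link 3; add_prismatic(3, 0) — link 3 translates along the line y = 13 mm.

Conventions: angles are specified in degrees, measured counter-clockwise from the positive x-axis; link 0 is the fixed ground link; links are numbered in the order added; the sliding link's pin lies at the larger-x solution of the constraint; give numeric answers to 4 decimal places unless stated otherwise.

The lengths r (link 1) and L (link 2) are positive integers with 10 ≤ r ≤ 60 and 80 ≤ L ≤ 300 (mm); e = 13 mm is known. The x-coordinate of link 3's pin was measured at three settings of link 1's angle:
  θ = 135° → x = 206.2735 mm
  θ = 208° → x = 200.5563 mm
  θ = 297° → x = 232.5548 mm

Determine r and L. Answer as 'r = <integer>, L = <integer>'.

constraint per measurement: (x − r cos θ)² + (r sin θ − e)² = L²
subtracting the θ₁ and θ₂ equations cancels the r² and L² terms:
r = (x₁² − x₂²) / (2[(x₁cos θ₁ + e sin θ₁) − (x₂cos θ₂ + e sin θ₂)]) = 24.9998 → r = 25
L² = (x₁ − r cos θ₁)² + (r sin θ₁ − e)² = 50176.0069 → L = 224.0000 → L = 224
check at θ₃=297°: x = 232.5548 (printed 232.5548) ✓

r = 25, L = 224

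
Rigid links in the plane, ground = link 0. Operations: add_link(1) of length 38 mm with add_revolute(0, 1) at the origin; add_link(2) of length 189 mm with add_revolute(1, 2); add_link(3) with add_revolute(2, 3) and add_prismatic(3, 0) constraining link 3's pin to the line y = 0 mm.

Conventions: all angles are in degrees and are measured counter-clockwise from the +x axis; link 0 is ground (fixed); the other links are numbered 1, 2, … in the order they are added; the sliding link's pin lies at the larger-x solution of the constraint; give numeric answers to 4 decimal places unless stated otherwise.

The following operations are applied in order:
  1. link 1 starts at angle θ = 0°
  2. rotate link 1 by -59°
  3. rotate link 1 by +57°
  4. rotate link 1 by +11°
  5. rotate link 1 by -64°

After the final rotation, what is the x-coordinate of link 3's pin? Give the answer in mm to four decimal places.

geometry: r = 38 mm, L = 189 mm, e = 0 mm; θ starts at 0°
rotate link 1 by -59°: θ ← 0° -59° = -59°
rotate link 1 by +57°: θ ← -59° +57° = -2°
rotate link 1 by +11°: θ ← -2° +11° = 9°
rotate link 1 by -64°: θ ← 9° -64° = -55°
crank pin P = (r cos θ, r sin θ) = (21.795905, -31.127778)
h = r sin θ − e = -31.127778 − 0 = -31.127778
x = r cos θ + √(L² − h²) = 21.795905 + 186.419048 = 208.214953

208.2150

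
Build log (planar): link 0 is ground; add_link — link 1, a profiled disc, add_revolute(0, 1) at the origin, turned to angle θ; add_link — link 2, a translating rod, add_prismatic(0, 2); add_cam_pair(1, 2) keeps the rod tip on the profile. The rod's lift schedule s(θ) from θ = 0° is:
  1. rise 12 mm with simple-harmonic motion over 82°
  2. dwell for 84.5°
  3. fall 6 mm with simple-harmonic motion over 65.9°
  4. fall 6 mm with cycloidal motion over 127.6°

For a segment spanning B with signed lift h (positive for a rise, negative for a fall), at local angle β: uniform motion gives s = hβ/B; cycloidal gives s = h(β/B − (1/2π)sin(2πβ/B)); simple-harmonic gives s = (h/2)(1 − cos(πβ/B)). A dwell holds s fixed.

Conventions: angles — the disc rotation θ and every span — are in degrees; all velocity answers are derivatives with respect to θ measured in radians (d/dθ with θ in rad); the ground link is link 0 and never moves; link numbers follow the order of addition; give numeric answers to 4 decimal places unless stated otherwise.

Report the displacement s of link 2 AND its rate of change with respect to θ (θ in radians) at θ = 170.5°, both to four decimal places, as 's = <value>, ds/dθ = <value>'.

seg 1 [0°–82°] simple-harmonic, h=12: full span → s += 12 → s = 12.0000
seg 2 [82°–166.5°] dwell: s stays 12.0000
seg 3 [166.5°–232.4°] simple-harmonic, h=-6: θ=170.5° here. β=4, B=65.9. -6/2·(1 − cos(π·0.0607)) = -0.0544 → s = 11.9456
velocity in seg [166.5°–232.4°] (simple-harmonic), θ in radians: β = 4° = 0.0698 rad, B = 65.9° = 1.1502 rad; ds/dθ = (πh/(2B)) sin(πβ/B) = (π·(-6)/(2·1.1502)) sin(π·0.0607) = -1.553094 mm/rad

s = 11.9456, ds/dθ = -1.5531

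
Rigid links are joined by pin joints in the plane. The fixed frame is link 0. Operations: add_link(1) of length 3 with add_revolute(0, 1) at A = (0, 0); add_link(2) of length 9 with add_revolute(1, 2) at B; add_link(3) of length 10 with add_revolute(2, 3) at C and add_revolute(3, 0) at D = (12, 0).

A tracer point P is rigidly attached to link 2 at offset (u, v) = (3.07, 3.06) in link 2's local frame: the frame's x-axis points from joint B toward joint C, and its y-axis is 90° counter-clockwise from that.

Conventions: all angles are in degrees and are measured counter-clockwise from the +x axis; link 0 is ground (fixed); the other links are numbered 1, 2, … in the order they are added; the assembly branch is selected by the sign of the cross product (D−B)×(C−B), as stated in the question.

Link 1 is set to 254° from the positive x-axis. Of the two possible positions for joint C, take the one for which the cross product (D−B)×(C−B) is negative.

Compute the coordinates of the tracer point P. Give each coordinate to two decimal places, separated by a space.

A=(0,0), D=(12.00,0)
B = A + 3.00·(cos254°, sin254°) = (-0.8269, -2.8838)
|BD| = 13.1471
circle(B,9.00) ∩ circle(D,10.00): a=5.8509, h=6.8386
  candidates: C₊=(3.3815,5.0717) cross=89.908; C₋=(6.3816,-8.2724) cross=-89.908
  branch - wants cross < 0 → take C=(6.3816,-8.2724) (cross=-89.908)
ex = (C−B)/|BC| = (0.8009,-0.5987); ey = (0.5987,0.8009)
P = B + 3.07·ex + 3.06·ey = (3.4641,-2.2710)

3.46 -2.27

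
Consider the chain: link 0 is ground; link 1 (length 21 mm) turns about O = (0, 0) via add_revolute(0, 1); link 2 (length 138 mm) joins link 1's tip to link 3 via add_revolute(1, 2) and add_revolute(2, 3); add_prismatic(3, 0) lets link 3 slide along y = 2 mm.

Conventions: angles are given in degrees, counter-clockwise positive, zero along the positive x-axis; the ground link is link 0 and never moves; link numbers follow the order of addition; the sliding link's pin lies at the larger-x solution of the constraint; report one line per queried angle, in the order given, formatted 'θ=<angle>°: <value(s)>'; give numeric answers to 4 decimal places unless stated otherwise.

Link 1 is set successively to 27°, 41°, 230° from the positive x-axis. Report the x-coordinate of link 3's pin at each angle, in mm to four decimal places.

geometry: r = 21 mm, L = 138 mm, e = 2 mm
θ=27°: crank pin P = (r cos θ, r sin θ) = (18.711137, 9.533800)
θ=27°: h = r sin θ − e = 9.533800 − 2 = 7.533800
θ=27°: x = r cos θ + √(L² − h²) = 18.711137 + 137.794201 = 156.505338
θ=41°: crank pin P = (r cos θ, r sin θ) = (15.848901, 13.777240)
θ=41°: h = r sin θ − e = 13.777240 − 2 = 11.777240
θ=41°: x = r cos θ + √(L² − h²) = 15.848901 + 137.496533 = 153.345434
θ=230°: crank pin P = (r cos θ, r sin θ) = (-13.498540, -16.086933)
θ=230°: h = r sin θ − e = -16.086933 − 2 = -18.086933
θ=230°: x = r cos θ + √(L² − h²) = -13.498540 + 136.809586 = 123.311046

θ=27°: 156.5053
θ=41°: 153.3454
θ=230°: 123.3110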